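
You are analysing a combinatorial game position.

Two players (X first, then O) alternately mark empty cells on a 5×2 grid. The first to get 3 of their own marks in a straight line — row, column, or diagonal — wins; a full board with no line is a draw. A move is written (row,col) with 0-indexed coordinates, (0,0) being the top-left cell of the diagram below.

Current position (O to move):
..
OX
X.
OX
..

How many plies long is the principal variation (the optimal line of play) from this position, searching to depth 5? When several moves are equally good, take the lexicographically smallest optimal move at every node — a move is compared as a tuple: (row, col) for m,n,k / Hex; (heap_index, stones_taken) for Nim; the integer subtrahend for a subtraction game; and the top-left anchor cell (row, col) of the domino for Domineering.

PV length from [../OX/X./OX/..]: 5 plies

ply 1, O at ../OX/X./OX/.. | (0,0)=-1→O./OX/X./OX/..; (0,1)=-1→.O/OX/X./OX/..; (2,1)=+0→../OX/XO/OX/..*; (4,0)=-1→../OX/X./OX/O.; (4,1)=-1→../OX/X./OX/.O
ply 2, X at ../OX/XO/OX/.. | (0,0)=+0→X./OX/XO/OX/..*; (0,1)=+0→.X/OX/XO/OX/..; (4,0)=+0→../OX/XO/OX/X.; (4,1)=+0→../OX/XO/OX/.X
ply 3, O at X./OX/XO/OX/.. | (0,1)=+0→XO/OX/XO/OX/..*; (4,0)=+0→X./OX/XO/OX/O.; (4,1)=+0→X./OX/XO/OX/.O
ply 4, X at XO/OX/XO/OX/.. | (4,0)=+0→XO/OX/XO/OX/X.*; (4,1)=+0→XO/OX/XO/OX/.X
ply 5, O at XO/OX/XO/OX/X. | (4,1)=+0→XO/OX/XO/OX/XO*
ply 6: XO/OX/XO/OX/XO is terminal +0 (X); from ../OX/X./OX/.. depth 5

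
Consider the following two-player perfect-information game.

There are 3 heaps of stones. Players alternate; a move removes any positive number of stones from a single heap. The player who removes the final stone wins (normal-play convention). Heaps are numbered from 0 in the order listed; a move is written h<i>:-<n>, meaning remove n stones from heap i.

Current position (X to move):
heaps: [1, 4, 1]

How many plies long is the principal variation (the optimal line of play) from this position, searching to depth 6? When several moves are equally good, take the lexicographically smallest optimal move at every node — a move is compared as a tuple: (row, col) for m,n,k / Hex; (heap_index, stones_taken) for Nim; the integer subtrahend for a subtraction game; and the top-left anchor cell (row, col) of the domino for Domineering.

p1 X@[(1,4,1)]: h0:-1[(0,4,1)]-1 h1:-1[(1,3,1)]-1 h1:-2[(1,2,1)]-1 h1:-3[(1,1,1)]-1 h1:-4[(1,0,1)]+1* h2:-1[(1,4,0)]-1
p2 O@[(1,0,1)]: h0:-1[(0,0,1)]-1* h2:-1[(1,0,0)]-1
p3 X@[(0,0,1)]: h2:-1[(0,0,0)]+1*
p4 O@[(0,0,0)] terminal -1; root [(1,4,1)] d6

PV length from [(1,4,1)]: 3 plies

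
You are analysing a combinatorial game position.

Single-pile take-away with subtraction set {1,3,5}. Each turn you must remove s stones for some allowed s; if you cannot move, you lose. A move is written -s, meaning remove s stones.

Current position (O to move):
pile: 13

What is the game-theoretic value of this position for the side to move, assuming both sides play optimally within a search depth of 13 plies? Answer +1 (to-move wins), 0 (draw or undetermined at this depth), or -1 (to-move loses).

[13] O move#1: -1:+1/12*, -3:+1/10, -5:+1/8
[12] X move#2: -1:-1/11*, -3:-1/9, -5:-1/7
[11] O move#3: -1:+1/10*, -3:+1/8, -5:+1/6
[10] X move#4: -1:-1/9*, -3:-1/7, -5:-1/5
[9] O move#5: -1:+1/8*, -3:+1/6, -5:+1/4
[8] X move#6: -1:-1/7*, -3:-1/5, -5:-1/3
[7] O move#7: -1:+1/6*, -3:+1/4, -5:+1/2
[6] X move#8: -1:-1/5*, -3:-1/3, -5:-1/1
[5] O move#9: -1:+1/4*, -3:+1/2, -5:+1/0
[4] X move#10: -1:-1/3*, -3:-1/1
[3] O move#11: -1:+1/2*, -3:+1/0
[2] X move#12: -1:-1/1*
[1] O move#13: -1:+1/0*
[0] end (terminal -1, X#14); searched 13 to 13

value(13, O) = +1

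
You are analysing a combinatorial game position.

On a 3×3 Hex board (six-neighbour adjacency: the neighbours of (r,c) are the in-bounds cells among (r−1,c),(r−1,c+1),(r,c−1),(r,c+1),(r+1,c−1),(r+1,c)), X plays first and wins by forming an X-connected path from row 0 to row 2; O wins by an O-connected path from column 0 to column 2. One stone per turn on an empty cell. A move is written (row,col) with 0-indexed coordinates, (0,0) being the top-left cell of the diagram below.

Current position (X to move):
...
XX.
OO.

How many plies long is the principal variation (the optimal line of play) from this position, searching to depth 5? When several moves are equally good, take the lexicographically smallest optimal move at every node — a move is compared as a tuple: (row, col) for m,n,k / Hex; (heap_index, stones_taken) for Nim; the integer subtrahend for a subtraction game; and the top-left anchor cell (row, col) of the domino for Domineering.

PV length from [.../XX./OO.]: 4 plies

ply 1, X at .../XX./OO. | (0,0)=-1→X../XX./OO.*; (0,1)=-1→.X./XX./OO.; (0,2)=-1→..X/XX./OO.; (1,2)=-1→.../XXX/OO.; (2,2)=-1→.../XX./OOX
ply 2, O at X../XX./OO. | (0,1)=+1→XO./XX./OO.*; (0,2)=+1→X.O/XX./OO.; (1,2)=+1→X../XXO/OO.; (2,2)=+1→X../XX./OOO
ply 3, X at XO./XX./OO. | (0,2)=-1→XOX/XX./OO.*; (1,2)=-1→XO./XXX/OO.; (2,2)=-1→XO./XX./OOX
ply 4, O at XOX/XX./OO. | (1,2)=+1→XOX/XXO/OO.*; (2,2)=+1→XOX/XX./OOO
ply 5: XOX/XXO/OO. is terminal -1 (X); from .../XX./OO. depth 5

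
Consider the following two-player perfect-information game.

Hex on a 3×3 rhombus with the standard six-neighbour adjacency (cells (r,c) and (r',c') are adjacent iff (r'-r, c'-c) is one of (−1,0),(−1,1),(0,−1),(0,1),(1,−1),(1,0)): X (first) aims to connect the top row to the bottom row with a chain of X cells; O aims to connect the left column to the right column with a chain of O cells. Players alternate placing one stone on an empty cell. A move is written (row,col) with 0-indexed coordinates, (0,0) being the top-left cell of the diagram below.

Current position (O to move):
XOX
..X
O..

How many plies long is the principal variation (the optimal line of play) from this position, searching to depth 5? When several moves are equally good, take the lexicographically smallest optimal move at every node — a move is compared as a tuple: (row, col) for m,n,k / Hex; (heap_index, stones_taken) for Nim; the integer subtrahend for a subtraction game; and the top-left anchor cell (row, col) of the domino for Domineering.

PV length from [XOX/..X/O..]: 4 plies

p1 O@[XOX/..X/O..]: (1,0)[XOX/O.X/O..]-1* (1,1)[XOX/.OX/O..]-1 (2,1)[XOX/..X/OO.]-1 (2,2)[XOX/..X/O.O]-1
p2 X@[XOX/O.X/O..]: (1,1)[XOX/OXX/O..]+1* (2,1)[XOX/O.X/OX.]+1 (2,2)[XOX/O.X/O.X]+1
p3 O@[XOX/OXX/O..]: (2,1)[XOX/OXX/OO.]-1* (2,2)[XOX/OXX/O.O]-1
p4 X@[XOX/OXX/OO.]: (2,2)[XOX/OXX/OOX]+1*
p5 O@[XOX/OXX/OOX] terminal -1; root [XOX/..X/O..] d5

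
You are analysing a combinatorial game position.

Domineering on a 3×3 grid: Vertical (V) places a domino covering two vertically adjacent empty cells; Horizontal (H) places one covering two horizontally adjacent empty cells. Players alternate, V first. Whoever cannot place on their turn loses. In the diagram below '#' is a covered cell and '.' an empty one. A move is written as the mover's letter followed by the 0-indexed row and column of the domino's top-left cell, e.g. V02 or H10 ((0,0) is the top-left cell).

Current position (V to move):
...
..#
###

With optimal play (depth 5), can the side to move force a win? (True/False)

[.../..#/###] V move#1: V00:-1/#../#.#/###, V01:+1/.#./.##/###*
[.#./.##/###] end (terminal -1, H#2); searched .../..#/### to 5

V winning at [.../..#/###]: True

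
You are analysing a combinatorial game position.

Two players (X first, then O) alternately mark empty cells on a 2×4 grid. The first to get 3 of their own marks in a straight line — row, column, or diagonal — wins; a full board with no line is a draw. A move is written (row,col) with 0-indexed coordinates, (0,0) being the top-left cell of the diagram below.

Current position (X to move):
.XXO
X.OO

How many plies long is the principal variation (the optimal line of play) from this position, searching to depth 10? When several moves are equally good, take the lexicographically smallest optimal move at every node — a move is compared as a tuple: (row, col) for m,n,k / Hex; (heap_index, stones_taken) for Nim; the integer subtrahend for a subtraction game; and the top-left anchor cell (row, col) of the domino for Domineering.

p1 X@[.XXO/X.OO]: (0,0)[XXXO/X.OO]+1* (1,1)[.XXO/XXOO]+0
p2 O@[XXXO/X.OO] terminal -1; root [.XXO/X.OO] d10

PV length from [.XXO/X.OO]: 1 ply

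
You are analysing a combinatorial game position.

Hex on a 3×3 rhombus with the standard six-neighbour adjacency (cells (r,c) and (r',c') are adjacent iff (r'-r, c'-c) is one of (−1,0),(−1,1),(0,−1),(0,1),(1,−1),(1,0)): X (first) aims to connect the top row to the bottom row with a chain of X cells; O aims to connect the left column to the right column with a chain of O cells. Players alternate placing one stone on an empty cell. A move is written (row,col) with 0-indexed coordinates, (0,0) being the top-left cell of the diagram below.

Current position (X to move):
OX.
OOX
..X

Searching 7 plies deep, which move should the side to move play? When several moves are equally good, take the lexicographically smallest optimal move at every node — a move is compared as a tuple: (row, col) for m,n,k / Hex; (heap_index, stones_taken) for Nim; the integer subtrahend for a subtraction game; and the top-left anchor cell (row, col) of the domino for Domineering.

X's best at [OX./OOX/..X]: (0,2)

p1 X@[OX./OOX/..X]: (0,2)[OXX/OOX/..X]+1* (2,0)[OX./OOX/X.X]-1 (2,1)[OX./OOX/.XX]-1
p2 O@[OXX/OOX/..X] terminal -1; root [OX./OOX/..X] d7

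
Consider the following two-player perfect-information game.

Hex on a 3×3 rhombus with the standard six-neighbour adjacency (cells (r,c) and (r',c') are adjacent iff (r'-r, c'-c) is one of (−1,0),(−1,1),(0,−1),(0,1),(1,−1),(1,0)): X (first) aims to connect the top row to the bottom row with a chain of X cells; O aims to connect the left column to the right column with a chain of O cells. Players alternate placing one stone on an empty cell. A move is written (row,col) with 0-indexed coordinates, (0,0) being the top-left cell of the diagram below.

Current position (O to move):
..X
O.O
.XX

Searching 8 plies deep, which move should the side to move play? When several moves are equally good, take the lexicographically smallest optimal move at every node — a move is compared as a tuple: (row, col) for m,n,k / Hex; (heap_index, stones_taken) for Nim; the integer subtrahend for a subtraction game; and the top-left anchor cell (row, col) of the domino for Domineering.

O's best at [..X/O.O/.XX]: (1,1)

p1 O@[..X/O.O/.XX]: (0,0)[O.X/O.O/.XX]-1 (0,1)[.OX/O.O/.XX]-1 (1,1)[..X/OOO/.XX]+1* (2,0)[..X/O.O/OXX]-1
p2 X@[..X/OOO/.XX] terminal -1; root [..X/O.O/.XX] d8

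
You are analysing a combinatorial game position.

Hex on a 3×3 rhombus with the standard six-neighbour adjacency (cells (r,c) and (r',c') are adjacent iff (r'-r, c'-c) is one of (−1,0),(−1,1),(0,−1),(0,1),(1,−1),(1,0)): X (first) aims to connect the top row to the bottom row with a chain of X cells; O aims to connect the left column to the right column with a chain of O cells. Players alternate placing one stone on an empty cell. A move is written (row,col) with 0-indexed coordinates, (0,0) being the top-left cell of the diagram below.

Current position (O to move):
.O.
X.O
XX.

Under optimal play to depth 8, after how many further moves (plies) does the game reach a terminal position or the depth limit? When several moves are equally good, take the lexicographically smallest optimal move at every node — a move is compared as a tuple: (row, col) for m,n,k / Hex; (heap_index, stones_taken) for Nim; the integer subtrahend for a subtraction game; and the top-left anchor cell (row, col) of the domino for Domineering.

p1 O@[.O./X.O/XX.]: (0,0)[OO./X.O/XX.]+1* (0,2)[.OO/X.O/XX.]-1 (1,1)[.O./XOO/XX.]-1 (2,2)[.O./X.O/XXO]-1
p2 X@[OO./X.O/XX.]: (0,2)[OOX/X.O/XX.]-1* (1,1)[OO./XXO/XX.]-1 (2,2)[OO./X.O/XXX]-1
p3 O@[OOX/X.O/XX.]: (1,1)[OOX/XOO/XX.]+1* (2,2)[OOX/X.O/XXO]-1
p4 X@[OOX/XOO/XX.] terminal -1; root [.O./X.O/XX.] d8

PV length from [.O./X.O/XX.]: 3 plies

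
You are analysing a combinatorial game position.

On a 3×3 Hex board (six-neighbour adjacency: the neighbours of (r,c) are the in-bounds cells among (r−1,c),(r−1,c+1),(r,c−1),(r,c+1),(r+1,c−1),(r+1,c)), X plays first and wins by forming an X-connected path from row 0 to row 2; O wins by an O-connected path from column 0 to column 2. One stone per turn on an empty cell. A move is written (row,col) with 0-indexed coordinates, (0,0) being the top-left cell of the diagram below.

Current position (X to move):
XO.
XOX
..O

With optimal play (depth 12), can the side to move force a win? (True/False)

X winning at [XO./XOX/..O]: True

[XO./XOX/..O] X move#1: (0,2):+1/XOX/XOX/..O*, (2,0):+1/XO./XOX/X.O, (2,1):+1/XO./XOX/.XO
[XOX/XOX/..O] O move#2: (2,0):-1/XOX/XOX/O.O*, (2,1):-1/XOX/XOX/.OO
[XOX/XOX/O.O] X move#3: (2,1):+1/XOX/XOX/OXO*
[XOX/XOX/OXO] end (terminal -1, O#4); searched XO./XOX/..O to 12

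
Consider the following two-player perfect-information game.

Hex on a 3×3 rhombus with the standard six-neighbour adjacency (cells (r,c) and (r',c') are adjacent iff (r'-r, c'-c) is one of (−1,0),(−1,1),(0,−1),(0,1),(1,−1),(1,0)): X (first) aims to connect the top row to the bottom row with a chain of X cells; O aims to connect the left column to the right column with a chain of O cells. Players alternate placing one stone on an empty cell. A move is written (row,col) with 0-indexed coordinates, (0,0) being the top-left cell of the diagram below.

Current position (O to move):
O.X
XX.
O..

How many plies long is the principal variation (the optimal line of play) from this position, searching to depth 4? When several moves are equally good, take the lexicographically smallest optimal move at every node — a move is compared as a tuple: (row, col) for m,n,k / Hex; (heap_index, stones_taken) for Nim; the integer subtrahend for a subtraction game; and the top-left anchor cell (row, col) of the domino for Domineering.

PV length from [O.X/XX./O..]: 3 plies

[O.X/XX./O..] O move#1: (0,1):-1/OOX/XX./O.., (1,2):-1/O.X/XXO/O.., (2,1):+1/O.X/XX./OO.*, (2,2):-1/O.X/XX./O.O
[O.X/XX./OO.] X move#2: (0,1):-1/OXX/XX./OO.*, (1,2):-1/O.X/XXX/OO., (2,2):-1/O.X/XX./OOX
[OXX/XX./OO.] O move#3: (1,2):+1/OXX/XXO/OO.*, (2,2):+1/OXX/XX./OOO
[OXX/XXO/OO.] end (terminal -1, X#4); searched O.X/XX./O.. to 4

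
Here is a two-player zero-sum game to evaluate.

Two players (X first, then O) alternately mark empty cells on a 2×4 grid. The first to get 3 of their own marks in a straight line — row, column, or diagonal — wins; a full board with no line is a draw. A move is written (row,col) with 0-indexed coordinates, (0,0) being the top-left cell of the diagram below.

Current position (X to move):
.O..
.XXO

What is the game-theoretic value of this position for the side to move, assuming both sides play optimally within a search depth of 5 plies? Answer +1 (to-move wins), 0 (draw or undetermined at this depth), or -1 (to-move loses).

[.O../.XXO] X move#1: (0,0):+0/XO../.XXO, (0,2):+0/.OX./.XXO, (0,3):+0/.O.X/.XXO, (1,0):+1/.O../XXXO*
[.O../XXXO] end (terminal -1, O#2); searched .O../.XXO to 5

value(.O../.XXO, X) = +1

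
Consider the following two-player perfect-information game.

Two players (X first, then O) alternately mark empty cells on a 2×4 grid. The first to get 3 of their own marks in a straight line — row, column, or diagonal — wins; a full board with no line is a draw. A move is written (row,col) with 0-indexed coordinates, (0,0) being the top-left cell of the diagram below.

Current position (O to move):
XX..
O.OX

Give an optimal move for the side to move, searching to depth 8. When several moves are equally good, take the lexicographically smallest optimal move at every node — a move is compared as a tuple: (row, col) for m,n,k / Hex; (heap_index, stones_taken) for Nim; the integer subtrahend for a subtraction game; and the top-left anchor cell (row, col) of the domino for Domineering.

ply 1, O at XX../O.OX | (0,2)=+0→XXO./O.OX; (0,3)=-1→XX.O/O.OX; (1,1)=+1→XX../OOOX*
ply 2: XX../OOOX is terminal -1 (X); from XX../O.OX depth 8

O's best at [XX../O.OX]: (1,1)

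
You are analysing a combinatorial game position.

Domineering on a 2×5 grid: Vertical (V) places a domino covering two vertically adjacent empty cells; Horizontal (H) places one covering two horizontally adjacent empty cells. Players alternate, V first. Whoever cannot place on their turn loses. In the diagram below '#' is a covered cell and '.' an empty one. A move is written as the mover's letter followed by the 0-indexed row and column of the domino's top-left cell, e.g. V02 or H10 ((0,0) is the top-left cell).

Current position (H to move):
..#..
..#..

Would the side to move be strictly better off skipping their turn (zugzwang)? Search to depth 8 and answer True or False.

zugzwang(..#../..#.., H) = True

ply 1, H at ..#../..#.. | H00=-1→###../..#..*; H03=-1→..###/..#..; H10=-1→..#../###..; H13=-1→..#../..###
ply 2, V at ###../..#.. | V03=+1→####./..##.*; V04=+1→###.#/..#.#
ply 3, H at ####./..##. | H10=-1→####./####.*
ply 4, V at ####./####. | V04=+1→#####/#####*
ply 5: #####/##### is terminal -1 (H); from ..#../..#.. depth 8
pass branch (V moves first from the same position):
  | ply 1, V at ..#../..#.. | V00=-1→#.#../#.#..*; V01=-1→.##../.##..; V03=-1→..##./..##.; V04=-1→..#.#/..#.#
  | ply 2, H at #.#../#.#.. | H03=+1→#.###/#.#..*; H13=+1→#.#../#.###
  | ply 3, V at #.###/#.#.. | V01=-1→#####/###..*
  | ply 4, H at #####/###.. | H13=+1→#####/#####*
  | ply 5: #####/##### is terminal -1 (V); from ..#../..#.. depth 8
H moving scores -1; H passing scores +1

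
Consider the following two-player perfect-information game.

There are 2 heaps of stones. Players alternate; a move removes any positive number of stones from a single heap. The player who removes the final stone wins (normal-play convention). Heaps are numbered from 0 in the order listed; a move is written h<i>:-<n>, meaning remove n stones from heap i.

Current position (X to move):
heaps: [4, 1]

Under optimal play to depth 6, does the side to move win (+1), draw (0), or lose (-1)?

ply 1, X at (4,1) | h0:-1=-1→(3,1); h0:-2=-1→(2,1); h0:-3=+1→(1,1)*; h0:-4=-1→(0,1); h1:-1=-1→(4,0)
ply 2, O at (1,1) | h0:-1=-1→(0,1)*; h1:-1=-1→(1,0)
ply 3, X at (0,1) | h1:-1=+1→(0,0)*
ply 4: (0,0) is terminal -1 (O); from (4,1) depth 6

value((4,1), X) = +1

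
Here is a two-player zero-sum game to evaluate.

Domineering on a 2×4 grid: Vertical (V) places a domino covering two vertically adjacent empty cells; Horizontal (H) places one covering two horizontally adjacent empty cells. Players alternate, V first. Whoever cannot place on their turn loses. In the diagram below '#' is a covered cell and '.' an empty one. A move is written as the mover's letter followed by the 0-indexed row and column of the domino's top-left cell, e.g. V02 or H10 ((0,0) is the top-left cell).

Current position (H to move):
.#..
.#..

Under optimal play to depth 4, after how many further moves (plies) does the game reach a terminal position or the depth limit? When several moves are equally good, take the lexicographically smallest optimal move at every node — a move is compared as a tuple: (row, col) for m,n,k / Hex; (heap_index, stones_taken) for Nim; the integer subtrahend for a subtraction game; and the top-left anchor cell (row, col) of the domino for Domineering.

ply 1, H at .#../.#.. | H02=+1→.###/.#..*; H12=+1→.#../.###
ply 2, V at .###/.#.. | V00=-1→####/##..*
ply 3, H at ####/##.. | H12=+1→####/####*
ply 4: ####/#### is terminal -1 (V); from .#../.#.. depth 4

PV length from [.#../.#..]: 3 plies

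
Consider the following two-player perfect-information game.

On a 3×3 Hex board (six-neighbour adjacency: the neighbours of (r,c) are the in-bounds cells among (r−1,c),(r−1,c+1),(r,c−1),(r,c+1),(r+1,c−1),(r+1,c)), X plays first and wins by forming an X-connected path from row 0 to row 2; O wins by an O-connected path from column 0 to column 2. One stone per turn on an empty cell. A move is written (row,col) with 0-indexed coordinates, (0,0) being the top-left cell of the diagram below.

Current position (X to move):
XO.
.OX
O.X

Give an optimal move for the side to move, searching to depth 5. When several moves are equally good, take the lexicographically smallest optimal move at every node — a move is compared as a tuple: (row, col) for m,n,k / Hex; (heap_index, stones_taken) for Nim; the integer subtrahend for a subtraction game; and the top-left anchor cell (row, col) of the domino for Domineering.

ply 1, X at XO./.OX/O.X | (0,2)=+1→XOX/.OX/O.X*; (1,0)=-1→XO./XOX/O.X; (2,1)=-1→XO./.OX/OXX
ply 2: XOX/.OX/O.X is terminal -1 (O); from XO./.OX/O.X depth 5

X's best at [XO./.OX/O.X]: (0,2)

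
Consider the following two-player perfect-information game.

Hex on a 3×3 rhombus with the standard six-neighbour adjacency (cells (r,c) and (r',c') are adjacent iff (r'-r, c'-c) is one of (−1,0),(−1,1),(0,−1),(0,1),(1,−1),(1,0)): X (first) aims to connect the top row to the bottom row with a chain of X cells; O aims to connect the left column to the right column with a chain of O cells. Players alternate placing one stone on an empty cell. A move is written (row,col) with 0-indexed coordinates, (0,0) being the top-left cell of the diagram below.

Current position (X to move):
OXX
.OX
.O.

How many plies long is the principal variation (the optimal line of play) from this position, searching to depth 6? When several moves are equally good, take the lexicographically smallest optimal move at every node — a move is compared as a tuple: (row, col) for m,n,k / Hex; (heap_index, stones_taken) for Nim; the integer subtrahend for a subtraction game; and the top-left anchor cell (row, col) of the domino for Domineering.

[OXX/.OX/.O.] X move#1: (1,0):+1/OXX/XOX/.O.*, (2,0):+1/OXX/.OX/XO., (2,2):+1/OXX/.OX/.OX
[OXX/XOX/.O.] O move#2: (2,0):-1/OXX/XOX/OO.*, (2,2):-1/OXX/XOX/.OO
[OXX/XOX/OO.] X move#3: (2,2):+1/OXX/XOX/OOX*
[OXX/XOX/OOX] end (terminal -1, O#4); searched OXX/.OX/.O. to 6

PV length from [OXX/.OX/.O.]: 3 plies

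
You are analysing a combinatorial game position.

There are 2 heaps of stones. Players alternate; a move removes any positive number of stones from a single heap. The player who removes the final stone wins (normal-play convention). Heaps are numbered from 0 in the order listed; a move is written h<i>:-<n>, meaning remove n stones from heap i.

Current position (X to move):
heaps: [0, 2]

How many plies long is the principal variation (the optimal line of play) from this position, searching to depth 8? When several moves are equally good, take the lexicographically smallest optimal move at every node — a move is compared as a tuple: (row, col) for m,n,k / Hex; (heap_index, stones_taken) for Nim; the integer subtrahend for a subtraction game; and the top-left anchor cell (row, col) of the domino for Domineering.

[(0,2)] X move#1: h1:-1:-1/(0,1), h1:-2:+1/(0,0)*
[(0,0)] end (terminal -1, O#2); searched (0,2) to 8

PV length from [(0,2)]: 1 ply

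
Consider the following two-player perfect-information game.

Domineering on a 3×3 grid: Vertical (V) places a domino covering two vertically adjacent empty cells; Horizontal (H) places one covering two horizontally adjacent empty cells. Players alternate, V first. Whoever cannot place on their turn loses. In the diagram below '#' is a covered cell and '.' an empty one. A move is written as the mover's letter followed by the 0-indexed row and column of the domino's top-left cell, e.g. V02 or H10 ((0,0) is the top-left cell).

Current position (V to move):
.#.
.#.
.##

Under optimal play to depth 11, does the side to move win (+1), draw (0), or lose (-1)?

value(.#./.#./.##, V) = +1

p1 V@[.#./.#./.##]: V00[##./##./.##]+1* V02[.##/.##/.##]+1 V10[.#./##./###]+1
p2 H@[##./##./.##] terminal -1; root [.#./.#./.##] d11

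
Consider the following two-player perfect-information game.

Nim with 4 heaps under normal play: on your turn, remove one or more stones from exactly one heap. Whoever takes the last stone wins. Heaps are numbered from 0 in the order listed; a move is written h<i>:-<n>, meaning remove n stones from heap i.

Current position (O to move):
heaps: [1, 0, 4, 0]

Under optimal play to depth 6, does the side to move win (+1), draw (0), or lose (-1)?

p1 O@[(1,0,4,0)]: h0:-1[(0,0,4,0)]-1 h2:-1[(1,0,3,0)]-1 h2:-2[(1,0,2,0)]-1 h2:-3[(1,0,1,0)]+1* h2:-4[(1,0,0,0)]-1
p2 X@[(1,0,1,0)]: h0:-1[(0,0,1,0)]-1* h2:-1[(1,0,0,0)]-1
p3 O@[(0,0,1,0)]: h2:-1[(0,0,0,0)]+1*
p4 X@[(0,0,0,0)] terminal -1; root [(1,0,4,0)] d6

value((1,0,4,0), O) = +1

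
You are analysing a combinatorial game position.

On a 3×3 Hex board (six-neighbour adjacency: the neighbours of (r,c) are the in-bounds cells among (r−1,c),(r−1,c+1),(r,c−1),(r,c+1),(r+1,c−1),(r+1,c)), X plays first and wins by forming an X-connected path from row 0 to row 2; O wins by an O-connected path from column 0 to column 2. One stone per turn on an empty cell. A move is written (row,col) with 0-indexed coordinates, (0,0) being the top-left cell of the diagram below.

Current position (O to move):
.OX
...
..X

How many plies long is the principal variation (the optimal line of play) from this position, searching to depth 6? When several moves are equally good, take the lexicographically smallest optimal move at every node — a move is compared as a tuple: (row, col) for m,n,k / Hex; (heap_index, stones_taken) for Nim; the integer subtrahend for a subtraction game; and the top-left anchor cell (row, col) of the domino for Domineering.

PV length from [.OX/.../..X]: 4 plies

[.OX/.../..X] O move#1: (0,0):-1/OOX/.../..X*, (1,0):-1/.OX/O../..X, (1,1):-1/.OX/.O./..X, (1,2):-1/.OX/..O/..X, (2,0):-1/.OX/.../O.X, (2,1):-1/.OX/.../.OX
[OOX/.../..X] X move#2: (1,0):+1/OOX/X../..X*, (1,1):+1/OOX/.X./..X, (1,2):+1/OOX/..X/..X, (2,0):+1/OOX/.../X.X, (2,1):+1/OOX/.../.XX
[OOX/X../..X] O move#3: (1,1):-1/OOX/XO./..X*, (1,2):-1/OOX/X.O/..X, (2,0):-1/OOX/X../O.X, (2,1):-1/OOX/X../.OX
[OOX/XO./..X] X move#4: (1,2):+1/OOX/XOX/..X*, (2,0):-1/OOX/XO./X.X, (2,1):-1/OOX/XO./.XX
[OOX/XOX/..X] end (terminal -1, O#5); searched .OX/.../..X to 6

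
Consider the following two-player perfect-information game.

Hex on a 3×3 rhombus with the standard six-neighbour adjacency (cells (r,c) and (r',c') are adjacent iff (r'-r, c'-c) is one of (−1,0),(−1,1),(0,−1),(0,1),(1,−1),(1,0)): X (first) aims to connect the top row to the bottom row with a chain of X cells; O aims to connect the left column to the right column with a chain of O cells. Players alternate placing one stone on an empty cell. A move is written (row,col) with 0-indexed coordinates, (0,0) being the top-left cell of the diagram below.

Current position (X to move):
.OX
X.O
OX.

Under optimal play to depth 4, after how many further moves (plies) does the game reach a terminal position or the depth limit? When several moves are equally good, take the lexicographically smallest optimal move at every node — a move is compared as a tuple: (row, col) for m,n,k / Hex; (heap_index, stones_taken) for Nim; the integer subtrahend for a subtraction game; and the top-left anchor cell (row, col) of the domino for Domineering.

[.OX/X.O/OX.] X move#1: (0,0):-1/XOX/X.O/OX., (1,1):+1/.OX/XXO/OX.*, (2,2):-1/.OX/X.O/OXX
[.OX/XXO/OX.] end (terminal -1, O#2); searched .OX/X.O/OX. to 4

PV length from [.OX/X.O/OX.]: 1 ply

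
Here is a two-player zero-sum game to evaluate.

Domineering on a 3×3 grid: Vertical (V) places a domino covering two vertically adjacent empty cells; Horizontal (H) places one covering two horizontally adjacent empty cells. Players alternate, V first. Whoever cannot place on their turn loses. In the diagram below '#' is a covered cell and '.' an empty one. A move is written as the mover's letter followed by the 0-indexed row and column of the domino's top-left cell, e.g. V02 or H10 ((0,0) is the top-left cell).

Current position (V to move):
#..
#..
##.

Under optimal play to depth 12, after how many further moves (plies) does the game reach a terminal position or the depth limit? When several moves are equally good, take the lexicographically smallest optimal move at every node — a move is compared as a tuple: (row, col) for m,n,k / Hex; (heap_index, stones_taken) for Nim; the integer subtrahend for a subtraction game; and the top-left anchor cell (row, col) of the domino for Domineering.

PV length from [#../#../##.]: 1 ply

[#../#../##.] V move#1: V01:+1/##./##./##.*, V02:+1/#.#/#.#/##., V12:-1/#../#.#/###
[##./##./##.] end (terminal -1, H#2); searched #../#../##. to 12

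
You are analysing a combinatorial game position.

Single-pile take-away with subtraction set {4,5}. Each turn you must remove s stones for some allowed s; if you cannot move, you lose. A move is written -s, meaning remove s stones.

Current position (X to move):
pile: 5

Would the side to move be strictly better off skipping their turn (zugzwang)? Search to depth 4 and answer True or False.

zugzwang(5, X) = False

ply 1, X at 5 | -4=+1→1*; -5=+1→0
ply 2: 1 is terminal -1 (O); from 5 depth 4
if X skipped the turn, O would face:
~ ply 1, O at 5 | -4=+1→1*; -5=+1→0
~ ply 2: 1 is terminal -1 (X); from 5 depth 4
compare (X): move=+1 vs pass=-1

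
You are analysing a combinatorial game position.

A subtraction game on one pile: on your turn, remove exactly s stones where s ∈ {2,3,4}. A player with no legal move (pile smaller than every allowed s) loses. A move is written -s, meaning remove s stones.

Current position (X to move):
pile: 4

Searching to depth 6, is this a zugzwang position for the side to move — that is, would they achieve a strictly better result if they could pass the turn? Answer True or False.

ply 1, X at 4 | -2=-1→2; -3=+1→1*; -4=+1→0
ply 2: 1 is terminal -1 (O); from 4 depth 6
if X skipped the turn, O would face:
~ ply 1, O at 4 | -2=-1→2; -3=+1→1*; -4=+1→0
~ ply 2: 1 is terminal -1 (X); from 4 depth 6
compare (X): move=+1 vs pass=-1

zugzwang(4, X) = False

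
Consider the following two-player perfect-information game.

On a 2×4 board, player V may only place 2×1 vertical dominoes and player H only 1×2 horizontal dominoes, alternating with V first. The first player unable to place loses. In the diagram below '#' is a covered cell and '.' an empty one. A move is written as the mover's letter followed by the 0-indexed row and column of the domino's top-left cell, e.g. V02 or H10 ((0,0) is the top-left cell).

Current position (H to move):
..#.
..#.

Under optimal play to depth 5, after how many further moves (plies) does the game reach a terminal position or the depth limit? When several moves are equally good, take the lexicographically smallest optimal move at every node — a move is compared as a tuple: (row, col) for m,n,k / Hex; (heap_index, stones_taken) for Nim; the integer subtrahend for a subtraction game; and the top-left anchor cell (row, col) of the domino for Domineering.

[..#./..#.] H move#1: H00:+1/###./..#.*, H10:+1/..#./###.
[###./..#.] V move#2: V03:-1/####/..##*
[####/..##] H move#3: H10:+1/####/####*
[####/####] end (terminal -1, V#4); searched ..#./..#. to 5

PV length from [..#./..#.]: 3 plies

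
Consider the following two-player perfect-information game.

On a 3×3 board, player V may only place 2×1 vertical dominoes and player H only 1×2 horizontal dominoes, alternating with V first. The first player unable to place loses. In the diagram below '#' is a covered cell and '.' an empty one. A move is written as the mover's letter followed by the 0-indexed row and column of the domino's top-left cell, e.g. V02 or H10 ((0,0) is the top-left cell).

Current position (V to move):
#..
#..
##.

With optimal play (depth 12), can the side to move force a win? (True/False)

V winning at [#../#../##.]: True

p1 V@[#../#../##.]: V01[##./##./##.]+1* V02[#.#/#.#/##.]+1 V12[#../#.#/###]-1
p2 H@[##./##./##.] terminal -1; root [#../#../##.] d12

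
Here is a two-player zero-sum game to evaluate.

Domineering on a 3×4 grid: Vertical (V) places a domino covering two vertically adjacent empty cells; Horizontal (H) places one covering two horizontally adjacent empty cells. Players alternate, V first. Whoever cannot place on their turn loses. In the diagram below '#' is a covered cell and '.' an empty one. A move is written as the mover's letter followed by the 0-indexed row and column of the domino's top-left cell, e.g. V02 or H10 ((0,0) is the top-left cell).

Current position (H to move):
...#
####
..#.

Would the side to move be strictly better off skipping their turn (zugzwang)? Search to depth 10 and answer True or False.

[...#/####/..#.] H move#1: H00:+1/##.#/####/..#.*, H01:+1/.###/####/..#., H20:+1/...#/####/###.
[##.#/####/..#.] end (terminal -1, V#2); searched ...#/####/..#. to 10
if H skipped the turn, V would face:
~ [...#/####/..#.] end (terminal -1, V#1); searched ...#/####/..#. to 10
compare (H): move=+1 vs pass=+1

zugzwang(...#/####/..#., H) = False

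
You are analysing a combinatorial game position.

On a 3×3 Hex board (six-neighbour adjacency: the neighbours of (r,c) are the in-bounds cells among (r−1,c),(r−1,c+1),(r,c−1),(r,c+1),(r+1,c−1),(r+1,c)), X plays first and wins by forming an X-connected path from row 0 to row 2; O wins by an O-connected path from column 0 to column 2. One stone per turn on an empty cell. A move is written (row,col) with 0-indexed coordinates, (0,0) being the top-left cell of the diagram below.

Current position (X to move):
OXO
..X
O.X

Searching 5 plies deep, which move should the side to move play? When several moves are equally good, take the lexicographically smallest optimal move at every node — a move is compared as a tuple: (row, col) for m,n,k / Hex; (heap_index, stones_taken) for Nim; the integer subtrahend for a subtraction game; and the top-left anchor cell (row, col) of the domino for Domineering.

X's best at [OXO/..X/O.X]: (1,1)

[OXO/..X/O.X] X move#1: (1,0):-1/OXO/X.X/O.X, (1,1):+1/OXO/.XX/O.X*, (2,1):-1/OXO/..X/OXX
[OXO/.XX/O.X] end (terminal -1, O#2); searched OXO/..X/O.X to 5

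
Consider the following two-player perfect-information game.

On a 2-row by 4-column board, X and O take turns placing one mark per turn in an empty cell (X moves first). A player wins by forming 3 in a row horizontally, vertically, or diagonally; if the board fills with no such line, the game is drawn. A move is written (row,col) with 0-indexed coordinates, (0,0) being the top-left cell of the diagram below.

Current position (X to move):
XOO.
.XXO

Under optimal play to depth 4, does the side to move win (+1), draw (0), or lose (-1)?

p1 X@[XOO./.XXO]: (0,3)[XOOX/.XXO]+0 (1,0)[XOO./XXXO]+1*
p2 O@[XOO./XXXO] terminal -1; root [XOO./.XXO] d4

value(XOO./.XXO, X) = +1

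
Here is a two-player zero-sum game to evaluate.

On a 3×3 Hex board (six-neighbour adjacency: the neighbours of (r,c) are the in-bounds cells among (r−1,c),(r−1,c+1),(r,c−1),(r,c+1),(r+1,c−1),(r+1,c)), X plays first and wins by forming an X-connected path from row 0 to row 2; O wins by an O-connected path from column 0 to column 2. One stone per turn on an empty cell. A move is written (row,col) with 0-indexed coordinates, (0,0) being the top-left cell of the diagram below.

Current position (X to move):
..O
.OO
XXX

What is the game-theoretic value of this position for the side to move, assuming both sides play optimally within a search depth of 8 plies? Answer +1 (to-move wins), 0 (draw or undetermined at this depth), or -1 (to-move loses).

ply 1, X at ..O/.OO/XXX | (0,0)=-1→X.O/.OO/XXX; (0,1)=-1→.XO/.OO/XXX; (1,0)=+1→..O/XOO/XXX*
ply 2, O at ..O/XOO/XXX | (0,0)=-1→O.O/XOO/XXX*; (0,1)=-1→.OO/XOO/XXX
ply 3, X at O.O/XOO/XXX | (0,1)=+1→OXO/XOO/XXX*
ply 4: OXO/XOO/XXX is terminal -1 (O); from ..O/.OO/XXX depth 8

value(..O/.OO/XXX, X) = +1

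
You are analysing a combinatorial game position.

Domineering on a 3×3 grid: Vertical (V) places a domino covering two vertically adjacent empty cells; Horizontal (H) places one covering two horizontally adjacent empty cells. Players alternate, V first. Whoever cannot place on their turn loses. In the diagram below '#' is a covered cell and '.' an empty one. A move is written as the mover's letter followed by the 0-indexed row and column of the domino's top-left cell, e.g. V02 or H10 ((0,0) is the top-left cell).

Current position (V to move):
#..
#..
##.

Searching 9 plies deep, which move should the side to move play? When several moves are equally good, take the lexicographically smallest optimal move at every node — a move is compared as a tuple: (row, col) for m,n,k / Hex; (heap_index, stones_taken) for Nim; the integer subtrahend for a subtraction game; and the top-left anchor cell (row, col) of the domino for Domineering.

p1 V@[#../#../##.]: V01[##./##./##.]+1* V02[#.#/#.#/##.]+1 V12[#../#.#/###]-1
p2 H@[##./##./##.] terminal -1; root [#../#../##.] d9

V's best at [#../#../##.]: V01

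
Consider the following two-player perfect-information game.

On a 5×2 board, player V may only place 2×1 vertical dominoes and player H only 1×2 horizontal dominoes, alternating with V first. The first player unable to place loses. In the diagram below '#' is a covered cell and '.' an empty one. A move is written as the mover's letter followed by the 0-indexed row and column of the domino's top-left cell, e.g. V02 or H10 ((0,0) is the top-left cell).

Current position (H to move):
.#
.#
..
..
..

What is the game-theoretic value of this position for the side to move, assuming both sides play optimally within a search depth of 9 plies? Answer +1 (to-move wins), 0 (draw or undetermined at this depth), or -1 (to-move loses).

value(.#/.#/../../.., H) = +1

[.#/.#/../../..] H move#1: H20:-1/.#/.#/##/../.., H30:+1/.#/.#/../##/..*, H40:-1/.#/.#/../../##
[.#/.#/../##/..] V move#2: V00:-1/##/##/../##/..*, V10:-1/.#/##/#./##/..
[##/##/../##/..] H move#3: H20:+1/##/##/##/##/..*, H40:+1/##/##/../##/##
[##/##/##/##/..] end (terminal -1, V#4); searched .#/.#/../../.. to 9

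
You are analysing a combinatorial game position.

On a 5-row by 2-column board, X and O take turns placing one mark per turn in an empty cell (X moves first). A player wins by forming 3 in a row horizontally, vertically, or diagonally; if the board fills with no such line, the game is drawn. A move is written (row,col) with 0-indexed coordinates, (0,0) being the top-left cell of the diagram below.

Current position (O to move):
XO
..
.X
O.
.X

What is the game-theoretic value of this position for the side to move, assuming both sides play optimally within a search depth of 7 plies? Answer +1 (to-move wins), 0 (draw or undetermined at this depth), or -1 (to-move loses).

[XO/../.X/O./.X] O move#1: (1,0):-1/XO/O./.X/O./.X, (1,1):-1/XO/.O/.X/O./.X, (2,0):-1/XO/../OX/O./.X, (3,1):+0/XO/../.X/OO/.X*, (4,0):-1/XO/../.X/O./OX
[XO/../.X/OO/.X] X move#2: (1,0):+0/XO/X./.X/OO/.X*, (1,1):-1/XO/.X/.X/OO/.X, (2,0):+0/XO/../XX/OO/.X, (4,0):+0/XO/../.X/OO/XX
[XO/X./.X/OO/.X] O move#3: (1,1):-1/XO/XO/.X/OO/.X, (2,0):+0/XO/X./OX/OO/.X*, (4,0):-1/XO/X./.X/OO/OX
[XO/X./OX/OO/.X] X move#4: (1,1):-1/XO/XX/OX/OO/.X, (4,0):+0/XO/X./OX/OO/XX*
[XO/X./OX/OO/XX] O move#5: (1,1):+0/XO/XO/OX/OO/XX*
[XO/XO/OX/OO/XX] end (terminal +0, X#6); searched XO/../.X/O./.X to 7

value(XO/../.X/O./.X, O) = 0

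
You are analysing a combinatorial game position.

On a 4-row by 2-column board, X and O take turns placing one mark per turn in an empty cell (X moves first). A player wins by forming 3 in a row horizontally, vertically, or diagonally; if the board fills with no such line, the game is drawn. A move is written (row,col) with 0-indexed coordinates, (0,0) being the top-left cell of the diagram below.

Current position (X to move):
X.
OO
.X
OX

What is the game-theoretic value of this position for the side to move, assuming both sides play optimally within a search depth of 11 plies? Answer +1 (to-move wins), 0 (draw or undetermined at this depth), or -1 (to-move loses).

[X./OO/.X/OX] X move#1: (0,1):-1/XX/OO/.X/OX, (2,0):+0/X./OO/XX/OX*
[X./OO/XX/OX] O move#2: (0,1):+0/XO/OO/XX/OX*
[XO/OO/XX/OX] end (terminal +0, X#3); searched X./OO/.X/OX to 11

value(X./OO/.X/OX, X) = 0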